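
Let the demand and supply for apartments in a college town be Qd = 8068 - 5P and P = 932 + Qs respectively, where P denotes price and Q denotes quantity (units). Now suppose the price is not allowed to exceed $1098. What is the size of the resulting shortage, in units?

2412

Rearranging supply gives Qs = P - 932. Setting quantity demanded equal to quantity supplied, 8068 - 5P = P - 932, gives P* = 1500 and Q* = 568.
The ceiling of 1098 is below the equilibrium price 1500, so it binds.
At P = 1098: Qd = 8068 - 5·1098 = 2578 and Qs = 1098 - 932 = 166.
Shortage = Qd - Qs = 2578 - 166 = 2412.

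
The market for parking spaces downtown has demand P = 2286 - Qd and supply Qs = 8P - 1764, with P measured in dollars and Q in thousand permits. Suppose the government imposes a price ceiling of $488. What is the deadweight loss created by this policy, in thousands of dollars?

0

Rearranging demand gives Qd = 2286 - P. In a free market, 2286 - P = 8P - 1764 gives the equilibrium P* = 450, Q* = 1836.
The ceiling of 488 is above the equilibrium price 450, so it is not binding; the market clears at P* = 450, Q* = 1836.
Since the control does not bind, no trades are prevented and deadweight loss is zero.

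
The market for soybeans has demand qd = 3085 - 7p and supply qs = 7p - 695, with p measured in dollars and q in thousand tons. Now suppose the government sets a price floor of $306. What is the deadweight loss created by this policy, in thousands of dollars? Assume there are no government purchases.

9072

Equilibrium: 3085 - 7p = 7p - 695, so 3780 = 14p and p* = 270, q* = 1195.
Because the floor (306) lies above the market-clearing price, it is binding.
At p = 306: qd = 3085 - 7·306 = 943 and qs = 7·306 - 695 = 1447.
Quantity traded falls to 943. At q = 943 the demand price is (3085 - 943)/7 = 306 and the supply price is (695 + 943)/7 = 234.
Deadweight loss = ½ · (306 - 234) · (1195 - 943) = ½ · 72 · 252 = 9072.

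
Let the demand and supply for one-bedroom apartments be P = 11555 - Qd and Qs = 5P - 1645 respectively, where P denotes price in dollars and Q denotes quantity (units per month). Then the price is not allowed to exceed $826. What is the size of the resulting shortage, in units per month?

Rearranging demand gives Qd = 11555 - P. Without the control the market clears where 11555 - P = 5P - 1645, i.e. P* = 2200 and Q* = 9355.
Since 826 < 2200, the ceiling is binding.
At P = 826: Qd = 11555 - 826 = 10729 and Qs = 5·826 - 1645 = 2485.
Shortage = Qd - Qs = 10729 - 2485 = 8244.

8244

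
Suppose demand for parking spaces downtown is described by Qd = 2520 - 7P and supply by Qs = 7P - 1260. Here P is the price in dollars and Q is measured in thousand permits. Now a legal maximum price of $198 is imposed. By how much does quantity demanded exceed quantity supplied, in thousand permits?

Without the control the market clears where 2520 - 7P = 7P - 1260, i.e. P* = 270 and Q* = 630.
Because the ceiling (198) lies below the market-clearing price, it is binding.
At P = 198: Qd = 2520 - 7·198 = 1134 and Qs = 7·198 - 1260 = 126.
Shortage = Qd - Qs = 1134 - 126 = 1008.

1008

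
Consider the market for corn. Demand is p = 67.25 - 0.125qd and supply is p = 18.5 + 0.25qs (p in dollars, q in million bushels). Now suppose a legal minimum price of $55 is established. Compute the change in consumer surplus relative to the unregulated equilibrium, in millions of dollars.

-456

Rearranging demand gives qd = 538 - 8p; rearranging supply gives qs = 4p - 74. Equilibrium: 538 - 8p = 4p - 74, so 612 = 12p and p* = 51, q* = 130.
The floor of 55 is above the equilibrium price 51, so it binds.
At p = 55: qd = 538 - 8·55 = 98 and qs = 4·55 - 74 = 146.
Consumer surplus without the control is ½ · (67.25 - 51) · 130 = 1056.25.
With the floor, consumers buy 98 units at 55, so CS = ½ · (67.25 - 55) · 98 = 600.25.
Change in consumer surplus = 600.25 - 1056.25 = -456.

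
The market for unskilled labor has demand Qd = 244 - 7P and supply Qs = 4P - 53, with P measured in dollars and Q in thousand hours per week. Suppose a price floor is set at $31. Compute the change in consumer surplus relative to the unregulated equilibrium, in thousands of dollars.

-164

Equilibrium: 244 - 7P = 4P - 53, so 297 = 11P and P* = 27, Q* = 55.
Since 31 > 27, the floor is binding.
At P = 31: Qd = 244 - 7·31 = 27 and Qs = 4·31 - 53 = 71.
Consumer surplus without the control is ½ · (244/7 - 27) · 55 = 3025/14.
With the floor, consumers buy 27 units at 31, so CS = ½ · (244/7 - 31) · 27 = 729/14.
Change in consumer surplus = 729/14 - 3025/14 = -164.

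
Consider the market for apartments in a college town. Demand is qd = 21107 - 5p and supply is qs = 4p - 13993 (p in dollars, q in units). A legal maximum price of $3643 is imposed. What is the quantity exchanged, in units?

579

Without the control the market clears where 21107 - 5p = 4p - 13993, i.e. p* = 3900 and q* = 1607.
The ceiling of 3643 is below the equilibrium price 3900, so it binds.
At p = 3643: qd = 21107 - 5·3643 = 2892 and qs = 4·3643 - 13993 = 579.
The quantity actually transacted is the short side, supply: 579.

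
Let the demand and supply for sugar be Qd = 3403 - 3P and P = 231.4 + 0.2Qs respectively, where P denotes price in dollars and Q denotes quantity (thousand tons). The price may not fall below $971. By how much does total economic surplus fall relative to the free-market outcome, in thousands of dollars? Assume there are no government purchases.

Rearranging supply gives Qs = 5P - 1157. Equilibrium: 3403 - 3P = 5P - 1157, so 4560 = 8P and P* = 570, Q* = 1693.
Because the floor (971) lies above the market-clearing price, it is binding.
At P = 971: Qd = 3403 - 3·971 = 490 and Qs = 5·971 - 1157 = 3698.
Quantity traded falls to 490. At Q = 490 the demand price is (3403 - 490)/3 = 971 and the supply price is (1157 + 490)/5 = 329.4.
Deadweight loss = ½ · (971 - 329.4) · (1693 - 490) = ½ · 641.6 · 1203 = 385922.4.

385922.4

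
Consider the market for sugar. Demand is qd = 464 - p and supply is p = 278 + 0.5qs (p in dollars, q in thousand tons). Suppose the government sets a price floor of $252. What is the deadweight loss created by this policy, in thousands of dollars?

Rearranging supply gives qs = 2p - 556. In a free market, 464 - p = 2p - 556 gives the equilibrium p* = 340, q* = 124.
Since 252 is below p* = 340, the floor does not bind and the free-market outcome prevails.
Since the control does not bind, no trades are prevented and deadweight loss is zero.

0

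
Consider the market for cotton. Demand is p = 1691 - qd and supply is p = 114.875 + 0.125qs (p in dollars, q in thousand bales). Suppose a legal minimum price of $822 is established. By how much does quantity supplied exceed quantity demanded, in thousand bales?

4788

Rearranging demand gives qd = 1691 - p; rearranging supply gives qs = 8p - 919. Equilibrium: 1691 - p = 8p - 919, so 2610 = 9p and p* = 290, q* = 1401.
Since 822 > 290, the floor is binding.
At p = 822: qd = 1691 - 822 = 869 and qs = 8·822 - 919 = 5657.
Surplus = qs - qd = 5657 - 869 = 4788.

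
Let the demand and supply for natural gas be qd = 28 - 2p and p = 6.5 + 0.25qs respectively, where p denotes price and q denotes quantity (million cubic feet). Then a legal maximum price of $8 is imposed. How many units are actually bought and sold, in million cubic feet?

Rearranging supply gives qs = 4p - 26. Setting quantity demanded equal to quantity supplied, 28 - 2p = 4p - 26, gives p* = 9 and q* = 10.
Because the ceiling (8) lies below the market-clearing price, it is binding.
At p = 8: qd = 28 - 2·8 = 12 and qs = 4·8 - 26 = 6.
The quantity actually transacted is the short side, supply: 6.

6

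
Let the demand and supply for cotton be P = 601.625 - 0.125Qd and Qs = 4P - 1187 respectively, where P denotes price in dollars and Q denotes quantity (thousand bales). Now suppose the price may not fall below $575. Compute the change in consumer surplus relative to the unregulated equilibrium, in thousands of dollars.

-38475

Rearranging demand gives Qd = 4813 - 8P. Without the control the market clears where 4813 - 8P = 4P - 1187, i.e. P* = 500 and Q* = 813.
The floor of 575 is above the equilibrium price 500, so it binds.
At P = 575: Qd = 4813 - 8·575 = 213 and Qs = 4·575 - 1187 = 1113.
Consumer surplus without the control is ½ · (601.625 - 500) · 813 = 41310.5625.
With the floor, consumers buy 213 units at 575, so CS = ½ · (601.625 - 575) · 213 = 2835.5625.
Change in consumer surplus = 2835.5625 - 41310.5625 = -38475.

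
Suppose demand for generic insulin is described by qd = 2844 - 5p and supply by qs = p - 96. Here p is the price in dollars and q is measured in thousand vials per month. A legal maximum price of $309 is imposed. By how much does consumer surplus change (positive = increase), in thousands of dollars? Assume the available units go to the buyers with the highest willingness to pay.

Without the control the market clears where 2844 - 5p = p - 96, i.e. p* = 490 and q* = 394.
Because the ceiling (309) lies below the market-clearing price, it is binding.
At p = 309: qd = 2844 - 5·309 = 1299 and qs = 309 - 96 = 213.
Consumer surplus without the control is ½ · (568.8 - 490) · 394 = 15523.6.
With the ceiling, 213 units are sold at 309 (assume they go to the highest-value buyers). The demand price at q = 213 is 526.2, so CS = ½ · [(568.8 - 309) + (526.2 - 309)] · 213 = 50800.5.
Change in consumer surplus = 50800.5 - 15523.6 = 35276.9.

35276.9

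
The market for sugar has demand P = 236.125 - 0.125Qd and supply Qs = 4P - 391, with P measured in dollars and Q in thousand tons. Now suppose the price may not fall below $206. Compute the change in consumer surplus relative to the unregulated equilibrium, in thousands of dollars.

-4880

Rearranging demand gives Qd = 1889 - 8P. Without the control the market clears where 1889 - 8P = 4P - 391, i.e. P* = 190 and Q* = 369.
Because the floor (206) lies above the market-clearing price, it is binding.
At P = 206: Qd = 1889 - 8·206 = 241 and Qs = 4·206 - 391 = 433.
Consumer surplus without the control is ½ · (236.125 - 190) · 369 = 8510.0625.
With the floor, consumers buy 241 units at 206, so CS = ½ · (236.125 - 206) · 241 = 3630.0625.
Change in consumer surplus = 3630.0625 - 8510.0625 = -4880.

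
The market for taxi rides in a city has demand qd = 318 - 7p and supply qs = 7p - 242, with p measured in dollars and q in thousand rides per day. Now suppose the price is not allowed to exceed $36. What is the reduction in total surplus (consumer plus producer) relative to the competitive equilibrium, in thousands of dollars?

Equilibrium: 318 - 7p = 7p - 242, so 560 = 14p and p* = 40, q* = 38.
Because the ceiling (36) lies below the market-clearing price, it is binding.
At p = 36: qd = 318 - 7·36 = 66 and qs = 7·36 - 242 = 10.
Quantity traded falls to 10. At q = 10 the demand price is (318 - 10)/7 = 44 and the supply price is (242 + 10)/7 = 36.
Deadweight loss = ½ · (44 - 36) · (38 - 10) = ½ · 8 · 28 = 112.

112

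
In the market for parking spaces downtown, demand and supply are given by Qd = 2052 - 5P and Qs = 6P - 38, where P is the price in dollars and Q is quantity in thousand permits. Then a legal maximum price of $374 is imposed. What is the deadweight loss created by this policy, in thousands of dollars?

Equilibrium: 2052 - 5P = 6P - 38, so 2090 = 11P and P* = 190, Q* = 1102.
Since 374 is above P* = 190, the ceiling does not bind and the free-market outcome prevails.
Since the control does not bind, no trades are prevented and deadweight loss is zero.

0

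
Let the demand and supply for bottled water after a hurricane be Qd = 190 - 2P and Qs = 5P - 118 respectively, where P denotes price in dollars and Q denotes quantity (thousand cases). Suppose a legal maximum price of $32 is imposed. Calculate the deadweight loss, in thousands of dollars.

1260

In a free market, 190 - 2P = 5P - 118 gives the equilibrium P* = 44, Q* = 102.
Since 32 < 44, the ceiling is binding.
At P = 32: Qd = 190 - 2·32 = 126 and Qs = 5·32 - 118 = 42.
Quantity traded falls to 42. At Q = 42 the demand price is (190 - 42)/2 = 74 and the supply price is (118 + 42)/5 = 32.
Deadweight loss = ½ · (74 - 32) · (102 - 42) = ½ · 42 · 60 = 1260.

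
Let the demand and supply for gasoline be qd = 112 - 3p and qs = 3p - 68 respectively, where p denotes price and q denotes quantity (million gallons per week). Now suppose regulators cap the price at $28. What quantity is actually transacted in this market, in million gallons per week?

Setting quantity demanded equal to quantity supplied, 112 - 3p = 3p - 68, gives p* = 30 and q* = 22.
Because the ceiling (28) lies below the market-clearing price, it is binding.
At p = 28: qd = 112 - 3·28 = 28 and qs = 3·28 - 68 = 16.
The quantity actually transacted is the short side, supply: 16.

16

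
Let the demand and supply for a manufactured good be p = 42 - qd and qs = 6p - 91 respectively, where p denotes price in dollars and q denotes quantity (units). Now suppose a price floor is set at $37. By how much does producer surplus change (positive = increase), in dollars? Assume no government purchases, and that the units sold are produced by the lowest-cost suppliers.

Rearranging demand gives qd = 42 - p. Equilibrium: 42 - p = 6p - 91, so 133 = 7p and p* = 19, q* = 23.
The floor of 37 is above the equilibrium price 19, so it binds.
At p = 37: qd = 42 - 37 = 5 and qs = 6·37 - 91 = 131.
Producer surplus without the control is ½ · (19 - 91/6) · 23 = 529/12.
With the floor, 5 units are sold at 37. The supply price at q = 5 is 16, so PS = ½ · [(37 - 91/6) + (37 - 16)] · 5 = 1285/12.
Change in producer surplus = 1285/12 - 529/12 = 63.

63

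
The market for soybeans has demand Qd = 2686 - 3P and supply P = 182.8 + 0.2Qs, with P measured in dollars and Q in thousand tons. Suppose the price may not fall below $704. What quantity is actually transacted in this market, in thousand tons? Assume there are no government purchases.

574

Rearranging supply gives Qs = 5P - 914. Equilibrium: 2686 - 3P = 5P - 914, so 3600 = 8P and P* = 450, Q* = 1336.
Because the floor (704) lies above the market-clearing price, it is binding.
At P = 704: Qd = 2686 - 3·704 = 574 and Qs = 5·704 - 914 = 2606.
The quantity actually transacted is the short side, demand: 574.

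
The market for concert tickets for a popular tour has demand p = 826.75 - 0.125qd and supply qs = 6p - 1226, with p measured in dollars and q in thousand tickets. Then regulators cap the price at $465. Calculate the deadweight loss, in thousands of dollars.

47381.25

Rearranging demand gives qd = 6614 - 8p. Without the control the market clears where 6614 - 8p = 6p - 1226, i.e. p* = 560 and q* = 2134.
Because the ceiling (465) lies below the market-clearing price, it is binding.
At p = 465: qd = 6614 - 8·465 = 2894 and qs = 6·465 - 1226 = 1564.
Quantity traded falls to 1564. At q = 1564 the demand price is (6614 - 1564)/8 = 631.25 and the supply price is (1226 + 1564)/6 = 465.
Deadweight loss = ½ · (631.25 - 465) · (2134 - 1564) = ½ · 166.25 · 570 = 47381.25.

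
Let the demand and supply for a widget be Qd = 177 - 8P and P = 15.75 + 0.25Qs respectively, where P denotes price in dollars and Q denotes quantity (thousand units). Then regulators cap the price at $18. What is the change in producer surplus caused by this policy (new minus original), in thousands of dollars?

Rearranging supply gives Qs = 4P - 63. Equilibrium: 177 - 8P = 4P - 63, so 240 = 12P and P* = 20, Q* = 17.
The ceiling of 18 is below the equilibrium price 20, so it binds.
At P = 18: Qd = 177 - 8·18 = 33 and Qs = 4·18 - 63 = 9.
Producer surplus without the control is ½ · (20 - 15.75) · 17 = 36.125.
With the ceiling, producers sell 9 units at 18, so PS = ½ · (18 - 15.75) · 9 = 10.125.
Change in producer surplus = 10.125 - 36.125 = -26.

-26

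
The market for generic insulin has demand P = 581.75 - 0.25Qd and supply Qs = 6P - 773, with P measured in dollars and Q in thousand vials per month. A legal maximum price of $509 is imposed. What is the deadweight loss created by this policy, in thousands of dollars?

Rearranging demand gives Qd = 2327 - 4P. Setting quantity demanded equal to quantity supplied, 2327 - 4P = 6P - 773, gives P* = 310 and Q* = 1087.
Since 509 is above P* = 310, the ceiling does not bind and the free-market outcome prevails.
Since the control does not bind, no trades are prevented and deadweight loss is zero.

0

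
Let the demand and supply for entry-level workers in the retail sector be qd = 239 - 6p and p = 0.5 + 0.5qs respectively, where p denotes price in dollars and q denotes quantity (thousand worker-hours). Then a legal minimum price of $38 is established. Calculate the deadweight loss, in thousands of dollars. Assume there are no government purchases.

Rearranging supply gives qs = 2p - 1. Setting quantity demanded equal to quantity supplied, 239 - 6p = 2p - 1, gives p* = 30 and q* = 59.
The floor of 38 is above the equilibrium price 30, so it binds.
At p = 38: qd = 239 - 6·38 = 11 and qs = 2·38 - 1 = 75.
Quantity traded falls to 11. At q = 11 the demand price is (239 - 11)/6 = 38 and the supply price is (1 + 11)/2 = 6.
Deadweight loss = ½ · (38 - 6) · (59 - 11) = ½ · 32 · 48 = 768.

768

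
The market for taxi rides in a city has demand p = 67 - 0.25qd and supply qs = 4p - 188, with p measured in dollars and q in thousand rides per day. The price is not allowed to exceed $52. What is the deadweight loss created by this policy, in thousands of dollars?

100

Rearranging demand gives qd = 268 - 4p. In a free market, 268 - 4p = 4p - 188 gives the equilibrium p* = 57, q* = 40.
Since 52 < 57, the ceiling is binding.
At p = 52: qd = 268 - 4·52 = 60 and qs = 4·52 - 188 = 20.
Quantity traded falls to 20. At q = 20 the demand price is (268 - 20)/4 = 62 and the supply price is (188 + 20)/4 = 52.
Deadweight loss = ½ · (62 - 52) · (40 - 20) = ½ · 10 · 20 = 100.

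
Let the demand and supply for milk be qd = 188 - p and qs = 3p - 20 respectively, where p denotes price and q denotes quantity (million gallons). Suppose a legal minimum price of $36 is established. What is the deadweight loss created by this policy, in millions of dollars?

Equilibrium: 188 - p = 3p - 20, so 208 = 4p and p* = 52, q* = 136.
The floor of 36 is below the equilibrium price 52, so it is not binding; the market clears at p* = 52, q* = 136.
Since the control does not bind, no trades are prevented and deadweight loss is zero.

0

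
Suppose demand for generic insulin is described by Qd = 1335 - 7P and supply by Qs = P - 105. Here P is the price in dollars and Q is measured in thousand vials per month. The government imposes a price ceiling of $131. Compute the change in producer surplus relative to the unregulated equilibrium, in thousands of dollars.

-2474.5

Equilibrium: 1335 - 7P = P - 105, so 1440 = 8P and P* = 180, Q* = 75.
Because the ceiling (131) lies below the market-clearing price, it is binding.
At P = 131: Qd = 1335 - 7·131 = 418 and Qs = 131 - 105 = 26.
Producer surplus without the control is ½ · (180 - 105) · 75 = 2812.5.
With the ceiling, producers sell 26 units at 131, so PS = ½ · (131 - 105) · 26 = 338.
Change in producer surplus = 338 - 2812.5 = -2474.5.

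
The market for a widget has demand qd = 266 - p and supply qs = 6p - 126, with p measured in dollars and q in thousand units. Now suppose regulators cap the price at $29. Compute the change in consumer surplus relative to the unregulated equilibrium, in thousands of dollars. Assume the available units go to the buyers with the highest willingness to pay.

In a free market, 266 - p = 6p - 126 gives the equilibrium p* = 56, q* = 210.
Because the ceiling (29) lies below the market-clearing price, it is binding.
At p = 29: qd = 266 - 29 = 237 and qs = 6·29 - 126 = 48.
Consumer surplus without the control is ½ · (266 - 56) · 210 = 22050.
With the ceiling, 48 units are sold at 29 (assume they go to the highest-value buyers). The demand price at q = 48 is 218, so CS = ½ · [(266 - 29) + (218 - 29)] · 48 = 10224.
Change in consumer surplus = 10224 - 22050 = -11826.

-11826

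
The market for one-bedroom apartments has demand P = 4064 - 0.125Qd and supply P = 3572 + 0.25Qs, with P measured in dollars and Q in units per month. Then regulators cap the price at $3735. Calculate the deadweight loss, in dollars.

81675

Rearranging demand gives Qd = 32512 - 8P; rearranging supply gives Qs = 4P - 14288. Setting quantity demanded equal to quantity supplied, 32512 - 8P = 4P - 14288, gives P* = 3900 and Q* = 1312.
The ceiling of 3735 is below the equilibrium price 3900, so it binds.
At P = 3735: Qd = 32512 - 8·3735 = 2632 and Qs = 4·3735 - 14288 = 652.
Quantity traded falls to 652. At Q = 652 the demand price is (32512 - 652)/8 = 3982.5 and the supply price is (14288 + 652)/4 = 3735.
Deadweight loss = ½ · (3982.5 - 3735) · (1312 - 652) = ½ · 247.5 · 660 = 81675.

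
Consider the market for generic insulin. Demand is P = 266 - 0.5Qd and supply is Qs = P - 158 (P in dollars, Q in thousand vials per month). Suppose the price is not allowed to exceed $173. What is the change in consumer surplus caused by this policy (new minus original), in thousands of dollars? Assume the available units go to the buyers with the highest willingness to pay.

42.75

Rearranging demand gives Qd = 532 - 2P. Setting quantity demanded equal to quantity supplied, 532 - 2P = P - 158, gives P* = 230 and Q* = 72.
The ceiling of 173 is below the equilibrium price 230, so it binds.
At P = 173: Qd = 532 - 2·173 = 186 and Qs = 173 - 158 = 15.
Consumer surplus without the control is ½ · (266 - 230) · 72 = 1296.
With the ceiling, 15 units are sold at 173 (assume they go to the highest-value buyers). The demand price at Q = 15 is 258.5, so CS = ½ · [(266 - 173) + (258.5 - 173)] · 15 = 1338.75.
Change in consumer surplus = 1338.75 - 1296 = 42.75.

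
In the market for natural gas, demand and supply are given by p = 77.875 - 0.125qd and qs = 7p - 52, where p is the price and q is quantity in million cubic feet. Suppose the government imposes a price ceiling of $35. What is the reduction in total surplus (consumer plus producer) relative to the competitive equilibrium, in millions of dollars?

Rearranging demand gives qd = 623 - 8p. Without the control the market clears where 623 - 8p = 7p - 52, i.e. p* = 45 and q* = 263.
The ceiling of 35 is below the equilibrium price 45, so it binds.
At p = 35: qd = 623 - 8·35 = 343 and qs = 7·35 - 52 = 193.
Quantity traded falls to 193. At q = 193 the demand price is (623 - 193)/8 = 53.75 and the supply price is (52 + 193)/7 = 35.
Deadweight loss = ½ · (53.75 - 35) · (263 - 193) = ½ · 18.75 · 70 = 656.25.

656.25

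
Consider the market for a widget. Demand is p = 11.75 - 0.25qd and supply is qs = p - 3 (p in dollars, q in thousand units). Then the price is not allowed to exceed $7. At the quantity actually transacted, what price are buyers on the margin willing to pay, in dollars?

10.75

Rearranging demand gives qd = 47 - 4p. Without the control the market clears where 47 - 4p = p - 3, i.e. p* = 10 and q* = 7.
Because the ceiling (7) lies below the market-clearing price, it is binding.
At p = 7: qd = 47 - 4·7 = 19 and qs = 7 - 3 = 4.
Only 4 units reach the market. On the demand curve, the marginal buyer's willingness to pay at q = 4 is (47 - 4)/4 = 10.75.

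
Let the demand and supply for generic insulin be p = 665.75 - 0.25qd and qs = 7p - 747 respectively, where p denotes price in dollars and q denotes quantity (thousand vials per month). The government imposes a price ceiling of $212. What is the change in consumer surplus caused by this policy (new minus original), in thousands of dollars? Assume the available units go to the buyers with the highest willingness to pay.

13401.5

Rearranging demand gives qd = 2663 - 4p. Without the control the market clears where 2663 - 4p = 7p - 747, i.e. p* = 310 and q* = 1423.
Since 212 < 310, the ceiling is binding.
At p = 212: qd = 2663 - 4·212 = 1815 and qs = 7·212 - 747 = 737.
Consumer surplus without the control is ½ · (665.75 - 310) · 1423 = 253116.125.
With the ceiling, 737 units are sold at 212 (assume they go to the highest-value buyers). The demand price at q = 737 is 481.5, so CS = ½ · [(665.75 - 212) + (481.5 - 212)] · 737 = 266517.625.
Change in consumer surplus = 266517.625 - 253116.125 = 13401.5.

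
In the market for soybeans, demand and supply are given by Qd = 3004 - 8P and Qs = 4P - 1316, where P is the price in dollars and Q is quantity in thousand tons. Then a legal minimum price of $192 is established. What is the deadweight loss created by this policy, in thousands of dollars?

Equilibrium: 3004 - 8P = 4P - 1316, so 4320 = 12P and P* = 360, Q* = 124.
Since 192 is below P* = 360, the floor does not bind and the free-market outcome prevails.
Since the control does not bind, no trades are prevented and deadweight loss is zero.

0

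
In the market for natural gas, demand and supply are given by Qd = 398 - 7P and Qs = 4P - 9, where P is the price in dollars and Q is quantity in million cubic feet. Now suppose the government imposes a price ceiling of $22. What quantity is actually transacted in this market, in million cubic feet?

Without the control the market clears where 398 - 7P = 4P - 9, i.e. P* = 37 and Q* = 139.
The ceiling of 22 is below the equilibrium price 37, so it binds.
At P = 22: Qd = 398 - 7·22 = 244 and Qs = 4·22 - 9 = 79.
The quantity actually transacted is the short side, supply: 79.

79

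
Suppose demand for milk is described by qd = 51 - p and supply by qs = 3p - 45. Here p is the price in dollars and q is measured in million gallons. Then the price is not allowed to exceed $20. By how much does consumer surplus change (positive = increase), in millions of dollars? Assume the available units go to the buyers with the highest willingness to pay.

Equilibrium: 51 - p = 3p - 45, so 96 = 4p and p* = 24, q* = 27.
The ceiling of 20 is below the equilibrium price 24, so it binds.
At p = 20: qd = 51 - 20 = 31 and qs = 3·20 - 45 = 15.
Consumer surplus without the control is ½ · (51 - 24) · 27 = 364.5.
With the ceiling, 15 units are sold at 20 (assume they go to the highest-value buyers). The demand price at q = 15 is 36, so CS = ½ · [(51 - 20) + (36 - 20)] · 15 = 352.5.
Change in consumer surplus = 352.5 - 364.5 = -12.

-12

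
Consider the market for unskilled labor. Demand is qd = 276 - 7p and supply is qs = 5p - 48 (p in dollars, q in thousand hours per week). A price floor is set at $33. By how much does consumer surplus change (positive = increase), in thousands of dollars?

-396

Without the control the market clears where 276 - 7p = 5p - 48, i.e. p* = 27 and q* = 87.
Since 33 > 27, the floor is binding.
At p = 33: qd = 276 - 7·33 = 45 and qs = 5·33 - 48 = 117.
Consumer surplus without the control is ½ · (276/7 - 27) · 87 = 7569/14.
With the floor, consumers buy 45 units at 33, so CS = ½ · (276/7 - 33) · 45 = 2025/14.
Change in consumer surplus = 2025/14 - 7569/14 = -396.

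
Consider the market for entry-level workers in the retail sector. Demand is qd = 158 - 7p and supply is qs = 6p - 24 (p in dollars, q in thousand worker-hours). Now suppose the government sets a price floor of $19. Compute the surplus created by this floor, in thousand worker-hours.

65

Without the control the market clears where 158 - 7p = 6p - 24, i.e. p* = 14 and q* = 60.
The floor of 19 is above the equilibrium price 14, so it binds.
At p = 19: qd = 158 - 7·19 = 25 and qs = 6·19 - 24 = 90.
Surplus = qs - qd = 90 - 25 = 65.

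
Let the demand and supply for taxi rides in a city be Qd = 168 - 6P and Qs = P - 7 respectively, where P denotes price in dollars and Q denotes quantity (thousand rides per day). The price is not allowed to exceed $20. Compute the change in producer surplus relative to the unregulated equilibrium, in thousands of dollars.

In a free market, 168 - 6P = P - 7 gives the equilibrium P* = 25, Q* = 18.
The ceiling of 20 is below the equilibrium price 25, so it binds.
At P = 20: Qd = 168 - 6·20 = 48 and Qs = 20 - 7 = 13.
Producer surplus without the control is ½ · (25 - 7) · 18 = 162.
With the ceiling, producers sell 13 units at 20, so PS = ½ · (20 - 7) · 13 = 84.5.
Change in producer surplus = 84.5 - 162 = -77.5.

-77.5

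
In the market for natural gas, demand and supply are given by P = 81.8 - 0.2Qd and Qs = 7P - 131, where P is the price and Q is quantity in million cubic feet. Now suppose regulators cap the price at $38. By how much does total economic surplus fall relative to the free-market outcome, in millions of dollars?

Rearranging demand gives Qd = 409 - 5P. Without the control the market clears where 409 - 5P = 7P - 131, i.e. P* = 45 and Q* = 184.
Because the ceiling (38) lies below the market-clearing price, it is binding.
At P = 38: Qd = 409 - 5·38 = 219 and Qs = 7·38 - 131 = 135.
Quantity traded falls to 135. At Q = 135 the demand price is (409 - 135)/5 = 54.8 and the supply price is (131 + 135)/7 = 38.
Deadweight loss = ½ · (54.8 - 38) · (184 - 135) = ½ · 16.8 · 49 = 411.6.

411.6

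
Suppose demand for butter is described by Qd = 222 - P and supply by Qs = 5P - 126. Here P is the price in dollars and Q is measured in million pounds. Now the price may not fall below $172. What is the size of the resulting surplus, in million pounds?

684

Equilibrium: 222 - P = 5P - 126, so 348 = 6P and P* = 58, Q* = 164.
Because the floor (172) lies above the market-clearing price, it is binding.
At P = 172: Qd = 222 - 172 = 50 and Qs = 5·172 - 126 = 734.
Surplus = Qs - Qd = 734 - 50 = 684.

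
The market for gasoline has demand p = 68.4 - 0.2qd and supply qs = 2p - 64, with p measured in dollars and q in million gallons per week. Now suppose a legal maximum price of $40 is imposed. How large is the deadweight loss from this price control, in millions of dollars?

453.6

Rearranging demand gives qd = 342 - 5p. In a free market, 342 - 5p = 2p - 64 gives the equilibrium p* = 58, q* = 52.
The ceiling of 40 is below the equilibrium price 58, so it binds.
At p = 40: qd = 342 - 5·40 = 142 and qs = 2·40 - 64 = 16.
Quantity traded falls to 16. At q = 16 the demand price is (342 - 16)/5 = 65.2 and the supply price is (64 + 16)/2 = 40.
Deadweight loss = ½ · (65.2 - 40) · (52 - 16) = ½ · 25.2 · 36 = 453.6.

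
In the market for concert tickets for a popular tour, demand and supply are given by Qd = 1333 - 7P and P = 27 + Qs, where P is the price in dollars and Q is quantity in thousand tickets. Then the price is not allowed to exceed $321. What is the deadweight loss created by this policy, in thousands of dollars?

Rearranging supply gives Qs = P - 27. Equilibrium: 1333 - 7P = P - 27, so 1360 = 8P and P* = 170, Q* = 143.
The ceiling of 321 is above the equilibrium price 170, so it is not binding; the market clears at P* = 170, Q* = 143.
Since the control does not bind, no trades are prevented and deadweight loss is zero.

0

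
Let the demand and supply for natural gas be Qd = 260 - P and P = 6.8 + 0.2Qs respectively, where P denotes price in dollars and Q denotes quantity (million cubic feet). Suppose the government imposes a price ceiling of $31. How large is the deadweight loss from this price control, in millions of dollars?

4860

Rearranging supply gives Qs = 5P - 34. In a free market, 260 - P = 5P - 34 gives the equilibrium P* = 49, Q* = 211.
Since 31 < 49, the ceiling is binding.
At P = 31: Qd = 260 - 31 = 229 and Qs = 5·31 - 34 = 121.
Quantity traded falls to 121. At Q = 121 the demand price is 260 - 121 = 139 and the supply price is (34 + 121)/5 = 31.
Deadweight loss = ½ · (139 - 31) · (211 - 121) = ½ · 108 · 90 = 4860.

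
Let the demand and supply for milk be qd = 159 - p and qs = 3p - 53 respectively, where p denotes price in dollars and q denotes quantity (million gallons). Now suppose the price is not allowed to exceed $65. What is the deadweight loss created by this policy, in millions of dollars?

0

Setting quantity demanded equal to quantity supplied, 159 - p = 3p - 53, gives p* = 53 and q* = 106.
Since 65 is above p* = 53, the ceiling does not bind and the free-market outcome prevails.
Since the control does not bind, no trades are prevented and deadweight loss is zero.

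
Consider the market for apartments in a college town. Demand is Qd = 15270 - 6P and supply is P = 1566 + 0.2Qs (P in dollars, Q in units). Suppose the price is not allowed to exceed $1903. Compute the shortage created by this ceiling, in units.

2167

Rearranging supply gives Qs = 5P - 7830. In a free market, 15270 - 6P = 5P - 7830 gives the equilibrium P* = 2100, Q* = 2670.
The ceiling of 1903 is below the equilibrium price 2100, so it binds.
At P = 1903: Qd = 15270 - 6·1903 = 3852 and Qs = 5·1903 - 7830 = 1685.
Shortage = Qd - Qs = 3852 - 1685 = 2167.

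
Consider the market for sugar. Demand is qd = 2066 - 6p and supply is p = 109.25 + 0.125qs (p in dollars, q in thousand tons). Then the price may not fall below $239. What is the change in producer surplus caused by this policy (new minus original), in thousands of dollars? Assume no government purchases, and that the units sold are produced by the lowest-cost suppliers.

16435.75

Rearranging supply gives qs = 8p - 874. Setting quantity demanded equal to quantity supplied, 2066 - 6p = 8p - 874, gives p* = 210 and q* = 806.
Since 239 > 210, the floor is binding.
At p = 239: qd = 2066 - 6·239 = 632 and qs = 8·239 - 874 = 1038.
Producer surplus without the control is ½ · (210 - 109.25) · 806 = 40602.25.
With the floor, 632 units are sold at 239. The supply price at q = 632 is 188.25, so PS = ½ · [(239 - 109.25) + (239 - 188.25)] · 632 = 57038.
Change in producer surplus = 57038 - 40602.25 = 16435.75.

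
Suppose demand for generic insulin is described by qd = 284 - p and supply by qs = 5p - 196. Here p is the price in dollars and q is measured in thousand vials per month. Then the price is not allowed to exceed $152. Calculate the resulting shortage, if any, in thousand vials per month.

0

Setting quantity demanded equal to quantity supplied, 284 - p = 5p - 196, gives p* = 80 and q* = 204.
Since 152 is above p* = 80, the ceiling does not bind and the free-market outcome prevails.
Since the control does not bind, there is no shortage.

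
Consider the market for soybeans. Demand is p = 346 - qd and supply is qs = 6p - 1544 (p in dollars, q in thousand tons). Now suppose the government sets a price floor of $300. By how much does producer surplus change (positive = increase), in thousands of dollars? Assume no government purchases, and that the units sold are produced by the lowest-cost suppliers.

Rearranging demand gives qd = 346 - p. Setting quantity demanded equal to quantity supplied, 346 - p = 6p - 1544, gives p* = 270 and q* = 76.
The floor of 300 is above the equilibrium price 270, so it binds.
At p = 300: qd = 346 - 300 = 46 and qs = 6·300 - 1544 = 256.
Producer surplus without the control is ½ · (270 - 772/3) · 76 = 1444/3.
With the floor, 46 units are sold at 300. The supply price at q = 46 is 265, so PS = ½ · [(300 - 772/3) + (300 - 265)] · 46 = 5359/3.
Change in producer surplus = 5359/3 - 1444/3 = 1305.

1305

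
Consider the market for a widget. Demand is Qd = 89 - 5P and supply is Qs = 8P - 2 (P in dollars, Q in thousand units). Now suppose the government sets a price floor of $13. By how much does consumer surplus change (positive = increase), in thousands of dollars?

-234

In a free market, 89 - 5P = 8P - 2 gives the equilibrium P* = 7, Q* = 54.
The floor of 13 is above the equilibrium price 7, so it binds.
At P = 13: Qd = 89 - 5·13 = 24 and Qs = 8·13 - 2 = 102.
Consumer surplus without the control is ½ · (17.8 - 7) · 54 = 291.6.
With the floor, consumers buy 24 units at 13, so CS = ½ · (17.8 - 13) · 24 = 57.6.
Change in consumer surplus = 57.6 - 291.6 = -234.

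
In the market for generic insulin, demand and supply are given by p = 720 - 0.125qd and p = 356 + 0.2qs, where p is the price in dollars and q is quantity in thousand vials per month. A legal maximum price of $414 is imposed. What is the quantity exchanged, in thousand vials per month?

290

Rearranging demand gives qd = 5760 - 8p; rearranging supply gives qs = 5p - 1780. Without the control the market clears where 5760 - 8p = 5p - 1780, i.e. p* = 580 and q* = 1120.
Since 414 < 580, the ceiling is binding.
At p = 414: qd = 5760 - 8·414 = 2448 and qs = 5·414 - 1780 = 290.
The quantity actually transacted is the short side, supply: 290.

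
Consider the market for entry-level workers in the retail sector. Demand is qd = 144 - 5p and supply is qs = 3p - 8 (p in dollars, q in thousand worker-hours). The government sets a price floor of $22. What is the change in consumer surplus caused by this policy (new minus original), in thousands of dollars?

-124.5

Setting quantity demanded equal to quantity supplied, 144 - 5p = 3p - 8, gives p* = 19 and q* = 49.
The floor of 22 is above the equilibrium price 19, so it binds.
At p = 22: qd = 144 - 5·22 = 34 and qs = 3·22 - 8 = 58.
Consumer surplus without the control is ½ · (28.8 - 19) · 49 = 240.1.
With the floor, consumers buy 34 units at 22, so CS = ½ · (28.8 - 22) · 34 = 115.6.
Change in consumer surplus = 115.6 - 240.1 = -124.5.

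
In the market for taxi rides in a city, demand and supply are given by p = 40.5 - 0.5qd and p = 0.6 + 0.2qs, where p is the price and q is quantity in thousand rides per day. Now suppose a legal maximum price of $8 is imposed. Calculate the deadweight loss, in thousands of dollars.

Rearranging demand gives qd = 81 - 2p; rearranging supply gives qs = 5p - 3. Setting quantity demanded equal to quantity supplied, 81 - 2p = 5p - 3, gives p* = 12 and q* = 57.
Since 8 < 12, the ceiling is binding.
At p = 8: qd = 81 - 2·8 = 65 and qs = 5·8 - 3 = 37.
Quantity traded falls to 37. At q = 37 the demand price is (81 - 37)/2 = 22 and the supply price is (3 + 37)/5 = 8.
Deadweight loss = ½ · (22 - 8) · (57 - 37) = ½ · 14 · 20 = 140.

140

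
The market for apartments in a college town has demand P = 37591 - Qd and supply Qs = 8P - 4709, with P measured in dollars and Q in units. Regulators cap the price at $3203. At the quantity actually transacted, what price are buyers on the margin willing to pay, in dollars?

Rearranging demand gives Qd = 37591 - P. Equilibrium: 37591 - P = 8P - 4709, so 42300 = 9P and P* = 4700, Q* = 32891.
Since 3203 < 4700, the ceiling is binding.
At P = 3203: Qd = 37591 - 3203 = 34388 and Qs = 8·3203 - 4709 = 20915.
Only 20915 units reach the market. On the demand curve, the marginal buyer's willingness to pay at Q = 20915 is (37591 - 20915) = 16676.

16676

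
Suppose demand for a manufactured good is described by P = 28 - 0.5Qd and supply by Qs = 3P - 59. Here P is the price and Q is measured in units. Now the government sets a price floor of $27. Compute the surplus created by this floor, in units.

20

Rearranging demand gives Qd = 56 - 2P. Equilibrium: 56 - 2P = 3P - 59, so 115 = 5P and P* = 23, Q* = 10.
The floor of 27 is above the equilibrium price 23, so it binds.
At P = 27: Qd = 56 - 2·27 = 2 and Qs = 3·27 - 59 = 22.
Surplus = Qs - Qd = 22 - 2 = 20.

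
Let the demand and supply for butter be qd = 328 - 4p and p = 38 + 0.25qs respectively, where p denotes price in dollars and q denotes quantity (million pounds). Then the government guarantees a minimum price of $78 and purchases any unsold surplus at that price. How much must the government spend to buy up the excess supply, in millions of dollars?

11232

Rearranging supply gives qs = 4p - 152. In a free market, 328 - 4p = 4p - 152 gives the equilibrium p* = 60, q* = 88.
Because the floor (78) lies above the market-clearing price, it is binding.
At p = 78: qd = 328 - 4·78 = 16 and qs = 4·78 - 152 = 160.
Surplus = qs - qd = 144.
Government expenditure = surplus × support price = 144 × 78 = 11232.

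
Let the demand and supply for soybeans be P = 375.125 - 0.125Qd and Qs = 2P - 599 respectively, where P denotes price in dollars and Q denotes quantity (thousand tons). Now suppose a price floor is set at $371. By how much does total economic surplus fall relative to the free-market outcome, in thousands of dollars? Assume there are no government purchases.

2420

Rearranging demand gives Qd = 3001 - 8P. Setting quantity demanded equal to quantity supplied, 3001 - 8P = 2P - 599, gives P* = 360 and Q* = 121.
Since 371 > 360, the floor is binding.
At P = 371: Qd = 3001 - 8·371 = 33 and Qs = 2·371 - 599 = 143.
Quantity traded falls to 33. At Q = 33 the demand price is (3001 - 33)/8 = 371 and the supply price is (599 + 33)/2 = 316.
Deadweight loss = ½ · (371 - 316) · (121 - 33) = ½ · 55 · 88 = 2420.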